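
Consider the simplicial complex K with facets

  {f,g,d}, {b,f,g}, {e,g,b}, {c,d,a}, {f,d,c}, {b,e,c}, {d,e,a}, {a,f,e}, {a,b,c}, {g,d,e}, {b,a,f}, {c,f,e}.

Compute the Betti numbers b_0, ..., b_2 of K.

b_0 = 1, b_1 = 0, b_2 = 0.

Order the vertices as a < b < c < d < e < f < g. Listing each simplex with vertices in this order, K has dimension 2 with simplices:

  0-simplices (7): a, b, c, d, e, f, g
  1-simplices (18): ab, ac, ad, ae, af, bc, be, bf, bg, cd, ce, cf, de, df, dg, ef, eg, fg
  2-simplices (12): abc, abf, acd, ade, aef, bce, beg, bfg, cdf, cef, deg, dfg

so the chain groups are C_0 ≅ Z^7, C_1 ≅ Z^18, C_2 ≅ Z^12.

∂_1: C_1 → C_0 is given by ∂[p,q] = [q] − [p]. For instance
  ∂ae = e − a.
As a 7×18 matrix over Z this has rank 6, with invariant factors (1,1,1,1,1,1).

The boundary map ∂_2: C_2 → C_1 acts by ∂[p,q,r] = [q,r] − [p,r] + [p,q]. For instance
  ∂dfg = fg − dg + df,
  ∂abf = bf − af + ab.
This gives a 18×12 integer matrix of rank 12; reducing to Smith normal form yields diagonal entries (1,1,1,1,1,1,1,1,1,1,1,2).

Computing H_k = (kernel of ∂_k) / (image of ∂_{k+1}):

  H_0: rank C_0 − rank ∂_1 = 7 − 6 = 1, and the invariant factors of ∂_1 are all 1, so H_0 ≅ Z.
  H_1: rank ker ∂_1 − rank ∂_2 = (18 − 6) − 12 = 0, and ∂_2 has invariant factor 2 > 1, so H_1 ≅ Z_2.
  H_2: rank ker ∂_2 − rank ∂_3 = (12 − 12) − 0 = 0, and there is no ∂_3, so H_2 ≅ 0.

Hence the Betti numbers are b_0 = 1, b_1 = 0, b_2 = 0.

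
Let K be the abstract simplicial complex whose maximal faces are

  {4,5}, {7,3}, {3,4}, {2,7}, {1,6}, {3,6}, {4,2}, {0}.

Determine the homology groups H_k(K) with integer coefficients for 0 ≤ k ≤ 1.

H_0 ≅ Z^2,  H_1 ≅ Z.

We work with the vertex ordering 0 < 1 < 2 < 3 < 4 < 5 < 6 < 7. The simplices of K, each written with vertices in increasing order, are:

  0-simplices (8): [0], [1], [2], [3], [4], [5], [6], [7]
  1-simplices (7): [1,6], [2,4], [2,7], [3,4], [3,6], [3,7], [4,5]

giving chain groups C_0 ≅ Z^8, C_1 ≅ Z^7.

∂_1: C_1 → C_0 maps an edge to its endpoints' difference, ∂[p,q] = q − p. For instance
  ∂[4,5] = [5] − [4].
As a 8×7 matrix over Z this has rank 6, with invariant factors (1,1,1,1,1,1).

From H_k ≅ ker(∂_k) / im(∂_{k+1}) we obtain:

  H_0: rank C_0 − rank ∂_1 = 8 − 6 = 2, and the invariant factors of ∂_1 are all 1, so H_0 = Z^2.
  H_1: rank ker ∂_1 − rank ∂_2 = (7 − 6) − 0 = 1, and there is no ∂_2, so H_1 = Z.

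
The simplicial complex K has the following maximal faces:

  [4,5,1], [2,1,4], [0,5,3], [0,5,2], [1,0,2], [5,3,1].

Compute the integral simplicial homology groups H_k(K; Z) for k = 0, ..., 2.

H_0 = Z,  H_1 = Z,  H_2 = 0.

Fix the vertex order 0 < 1 < 2 < 3 < 4 < 5 and write every simplex with vertices in increasing order. Then dim K = 2 and the simplices of K are:

  0-simplices (6): [0], [1], [2], [3], [4], [5]
  1-simplices (12): [0,1], [0,2], [0,3], [0,5], [1,2], [1,3], [1,4], [1,5], [2,4], [2,5], [3,5], [4,5]
  2-simplices (6): [0,1,2], [0,2,5], [0,3,5], [1,2,4], [1,3,5], [1,4,5]

giving chain groups C_0 ≅ Z^6, C_1 ≅ Z^12, C_2 ≅ Z^6.

The boundary map ∂_1: C_1 → C_0 is given by ∂[p,q] = [q] − [p]. For instance
  ∂[1,5] = [5] − [1].
The resulting 6×12 matrix has rank 5, and its Smith normal form has invariant factors (1,1,1,1,1).

The boundary map ∂_2: C_2 → C_1 sends each 2-simplex [p,q,r] to [q,r] − [p,r] + [p,q]. For instance
  ∂[1,2,4] = [2,4] − [1,4] + [1,2],
  ∂[1,4,5] = [4,5] − [1,5] + [1,4].
The 12×6 boundary matrix has rank 6 and Smith normal form diag(1,1,1,1,1,1).

Reading off H_k = ker ∂_k / im ∂_{k+1}:

  H_0: rank C_0 − rank ∂_1 = 6 − 5 = 1, and the invariant factors of ∂_1 are all 1, so H_0 = Z.
  H_1: rank ker ∂_1 − rank ∂_2 = (12 − 5) − 6 = 1, and the invariant factors of ∂_2 are all 1, so H_1 = Z.
  H_2: rank ker ∂_2 − rank ∂_3 = (6 − 6) − 0 = 0, and there is no ∂_3, so H_2 = 0.

(K is a triangulation of the cylinder S^1 x I.)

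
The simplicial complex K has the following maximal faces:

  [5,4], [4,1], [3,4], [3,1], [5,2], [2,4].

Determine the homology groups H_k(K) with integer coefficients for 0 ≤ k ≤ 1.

H_0 = Z,  H_1 = Z^2.

We work with the vertex ordering 1 < 2 < 3 < 4 < 5. The simplices of K, each written with vertices in increasing order, are:

  0-simplices (5): [1], [2], [3], [4], [5]
  1-simplices (6): [1,3], [1,4], [2,4], [2,5], [3,4], [4,5]

giving chain groups C_0 ≅ Z^5, C_1 ≅ Z^6.

Boundary ∂_1: C_1 → C_0 sends each edge [p,q] (with p < q) to q − p.
As a 5×6 matrix over Z this has rank 4, with invariant factors (1,1,1,1).

Computing H_k = (kernel of ∂_k) / (image of ∂_{k+1}):

  H_0: rank C_0 − rank ∂_1 = 5 − 4 = 1, and the invariant factors of ∂_1 are all 1, so H_0 ≅ Z.
  H_1: rank ker ∂_1 − rank ∂_2 = (6 − 4) − 0 = 2, and there is no ∂_2, so H_1 ≅ Z^2.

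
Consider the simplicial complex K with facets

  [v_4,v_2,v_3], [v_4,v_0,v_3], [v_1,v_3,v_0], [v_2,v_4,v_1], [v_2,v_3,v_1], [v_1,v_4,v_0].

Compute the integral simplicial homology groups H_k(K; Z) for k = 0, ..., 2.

K has 5 vertices, 9 edges, 6 triangles.
rank ∂_0 = 0, rank ∂_1 = 4 ⇒ b_0 = 5 − 0 − 4 = 1; all invariant factors of ∂_1 are 1 so no torsion. So H_0 = Z.
rank ∂_1 = 4, rank ∂_2 = 5 ⇒ b_1 = 9 − 4 − 5 = 0; all invariant factors of ∂_2 are 1 so no torsion. So H_1 = 0.
rank ∂_2 = 5, rank ∂_3 = 0 ⇒ b_2 = 6 − 5 − 0 = 1. So H_2 = Z.

H_0 ≅ Z,  H_1 = 0,  H_2 ≅ Z.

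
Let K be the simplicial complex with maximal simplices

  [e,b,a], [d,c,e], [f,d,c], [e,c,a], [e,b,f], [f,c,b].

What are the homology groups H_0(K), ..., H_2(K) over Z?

Fix the vertex order a < b < c < d < e < f and write every simplex with vertices in increasing order. Then dim K = 2 and the simplices of K are:

  0-simplices (6): a, b, c, d, e, f
  1-simplices (12): ab, ac, ae, bc, be, bf, cd, ce, cf, de, df, ef
  2-simplices (6): abe, ace, bcf, bef, cde, cdf

so the chain groups are C_0 ≅ Z^6, C_1 ≅ Z^12, C_2 ≅ Z^6.

The boundary map ∂_1: C_1 → C_0 maps an edge to its endpoints' difference, ∂[p,q] = q − p. For instance
  ∂cd = d − c.
As a 6×12 matrix over Z this has rank 5, with invariant factors (1,1,1,1,1).

The boundary map ∂_2: C_2 → C_1 sends each 2-simplex [p,q,r] to [q,r] − [p,r] + [p,q]. For instance
  ∂bef = ef − bf + be,
  ∂cde = de − ce + cd.
This gives a 12×6 integer matrix of rank 6; reducing to Smith normal form yields diagonal entries (1,1,1,1,1,1).

Now H_k = ker ∂_k / im ∂_{k+1}, so:

  H_0: rank C_0 − rank ∂_1 = 6 − 5 = 1, and the invariant factors of ∂_1 are all 1, so H_0 = Z.
  H_1: rank ker ∂_1 − rank ∂_2 = (12 − 5) − 6 = 1, and the invariant factors of ∂_2 are all 1, so H_1 = Z.
  H_2: rank ker ∂_2 − rank ∂_3 = (6 − 6) − 0 = 0, and there is no ∂_3, so H_2 = 0.

H_0 = Z,  H_1 = Z,  H_2 = 0.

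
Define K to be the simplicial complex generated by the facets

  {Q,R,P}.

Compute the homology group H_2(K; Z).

Order the vertices as P < Q < R. Listing each simplex with vertices in this order, K has dimension 2 with simplices:

  0-simplices (3): P, Q, R
  1-simplices (3): PQ, PR, QR
  2-simplices (1): PQR

so the chain groups are C_0 ≅ Z^3, C_1 ≅ Z^3, C_2 ≅ Z^1.

The boundary map ∂_1: C_1 → C_0 is given by ∂[p,q] = [q] − [p]. For instance
  ∂PQ = Q − P.
This gives a 3×3 integer matrix of rank 2; reducing to Smith normal form yields diagonal entries (1,1).

The boundary map ∂_2: C_2 → C_1 acts by ∂[p,q,r] = [q,r] − [p,r] + [p,q]. For instance
  ∂PQR = QR − PR + PQ.
The resulting 3×1 matrix has rank 1, and its Smith normal form has invariant factors (1).

Computing H_k = (kernel of ∂_k) / (image of ∂_{k+1}):

  H_2: rank ker ∂_2 − rank ∂_3 = (1 − 1) − 0 = 0, and there is no ∂_3, so H_2 ≅ 0.

H_2 = 0.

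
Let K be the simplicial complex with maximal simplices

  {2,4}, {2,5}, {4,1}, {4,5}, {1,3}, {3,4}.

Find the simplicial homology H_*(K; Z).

We work with the vertex ordering 1 < 2 < 3 < 4 < 5. The simplices of K, each written with vertices in increasing order, are:

  0-simplices (5): [1], [2], [3], [4], [5]
  1-simplices (6): [1,3], [1,4], [2,4], [2,5], [3,4], [4,5]

Hence C_0 ≅ Z^5, C_1 ≅ Z^6.

∂_1: C_1 → C_0 maps an edge to its endpoints' difference, ∂[p,q] = q − p.
As a 5×6 matrix over Z this has rank 4, with invariant factors (1,1,1,1).

Now H_k = ker ∂_k / im ∂_{k+1}, so:

  H_0: rank C_0 − rank ∂_1 = 5 − 4 = 1, and the invariant factors of ∂_1 are all 1, so H_0 = Z.
  H_1: rank ker ∂_1 − rank ∂_2 = (6 − 4) − 0 = 2, and there is no ∂_2, so H_1 = Z^2.

H_0 ≅ Z,  H_1 ≅ Z^2.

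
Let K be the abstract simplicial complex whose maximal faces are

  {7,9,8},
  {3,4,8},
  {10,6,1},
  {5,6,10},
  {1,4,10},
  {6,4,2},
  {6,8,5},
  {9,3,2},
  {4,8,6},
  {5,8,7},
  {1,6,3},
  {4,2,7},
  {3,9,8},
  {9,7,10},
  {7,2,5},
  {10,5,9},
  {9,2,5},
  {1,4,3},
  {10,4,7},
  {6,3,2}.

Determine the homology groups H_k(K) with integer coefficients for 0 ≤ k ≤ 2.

H_0 ≅ Z,  H_1 ≅ Z ⊕ Z_2,  H_2 = 0.

Order the vertices as 1 < 2 < 3 < 4 < 5 < 6 < 7 < 8 < 9 < 10. Listing each simplex with vertices in this order, K has dimension 2 with simplices:

  0-simplices (10): [1], [2], [3], [4], [5], [6], [7], [8], [9], [10]
  1-simplices (30): (30 of them)
  2-simplices (20): (20 of them)

Hence C_0 ≅ Z^10, C_1 ≅ Z^30, C_2 ≅ Z^20.

Boundary ∂_1: C_1 → C_0 maps an edge to its endpoints' difference, ∂[p,q] = q − p. For instance
  ∂[4,7] = [7] − [4].
As a 10×30 matrix over Z this has rank 9, with invariant factors (1,1,1,1,1,1,1,1,1).

∂_2: C_2 → C_1 maps a triangle to the signed sum of its edges. For instance
  ∂[2,5,7] = [5,7] − [2,7] + [2,5],
  ∂[2,4,7] = [4,7] − [2,7] + [2,4].
This gives a 30×20 integer matrix of rank 20; reducing to Smith normal form yields diagonal entries (1,1,1,1,1,1,1,1,1,1,1,1,1,1,1,1,1,1,1,2).

Reading off H_k = ker ∂_k / im ∂_{k+1}:

  H_0: rank C_0 − rank ∂_1 = 10 − 9 = 1, and the invariant factors of ∂_1 are all 1, so H_0 ≅ Z.
  H_1: rank ker ∂_1 − rank ∂_2 = (30 − 9) − 20 = 1, and ∂_2 has invariant factor 2 > 1, so H_1 ≅ Z ⊕ Z_2.
  H_2: rank ker ∂_2 − rank ∂_3 = (20 − 20) − 0 = 0, and there is no ∂_3, so H_2 ≅ 0.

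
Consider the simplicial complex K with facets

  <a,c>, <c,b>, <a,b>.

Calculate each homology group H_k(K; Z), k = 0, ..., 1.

Fix the vertex order a < b < c and write every simplex with vertices in increasing order. Then dim K = 1 and the simplices of K are:

  0-simplices (3): a, b, c
  1-simplices (3): ab, ac, bc

giving chain groups C_0 ≅ Z^3, C_1 ≅ Z^3.

Boundary ∂_1: C_1 → C_0 is given by ∂[p,q] = [q] − [p]. For instance
  ∂ab = b − a.
The 3×3 boundary matrix has rank 2 and Smith normal form diag(1,1).

Computing H_k = (kernel of ∂_k) / (image of ∂_{k+1}):

  H_0: rank C_0 − rank ∂_1 = 3 − 2 = 1, and the invariant factors of ∂_1 are all 1, so H_0 = Z.
  H_1: rank ker ∂_1 − rank ∂_2 = (3 − 2) − 0 = 1, and there is no ∂_2, so H_1 = Z.

(K is a triangulation of the circle S^1.)

H_0 = Z,  H_1 = Z.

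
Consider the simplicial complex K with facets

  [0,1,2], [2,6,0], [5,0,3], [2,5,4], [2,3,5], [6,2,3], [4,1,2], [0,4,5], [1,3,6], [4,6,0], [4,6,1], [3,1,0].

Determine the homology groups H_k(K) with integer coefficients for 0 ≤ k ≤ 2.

H_0 = Z,  H_1 = Z_2,  H_2 = 0.

K has 7 vertices, 18 edges, 12 triangles.
rank ∂_0 = 0, rank ∂_1 = 6 ⇒ b_0 = 7 − 0 − 6 = 1; all invariant factors of ∂_1 are 1 so no torsion. So H_0 = Z.
rank ∂_1 = 6, rank ∂_2 = 12 ⇒ b_1 = 18 − 6 − 12 = 0; ∂_2 has invariant factor(s) [2] giving torsion. So H_1 = Z_2.
rank ∂_2 = 12, rank ∂_3 = 0 ⇒ b_2 = 12 − 12 − 0 = 0. So H_2 = 0.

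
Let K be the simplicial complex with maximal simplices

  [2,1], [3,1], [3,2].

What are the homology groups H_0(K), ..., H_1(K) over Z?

Order the vertices as 1 < 2 < 3. Listing each simplex with vertices in this order, K has dimension 1 with simplices:

  0-simplices (3): [1], [2], [3]
  1-simplices (3): [1,2], [1,3], [2,3]

giving chain groups C_0 ≅ Z^3, C_1 ≅ Z^3.

∂_1: C_1 → C_0 is given by ∂[p,q] = [q] − [p]. For instance
  ∂[1,2] = [2] − [1].
The 3×3 boundary matrix has rank 2 and Smith normal form diag(1,1).

Computing H_k = (kernel of ∂_k) / (image of ∂_{k+1}):

  H_0: rank C_0 − rank ∂_1 = 3 − 2 = 1, and the invariant factors of ∂_1 are all 1, so H_0 ≅ Z.
  H_1: rank ker ∂_1 − rank ∂_2 = (3 − 2) − 0 = 1, and there is no ∂_2, so H_1 ≅ Z.

As a check, the Euler characteristic is 3 − 3 = 0, which agrees with 1 − 1 = 0.
(K is a triangulation of the circle S^1.)

H_0 ≅ Z,  H_1 ≅ Z.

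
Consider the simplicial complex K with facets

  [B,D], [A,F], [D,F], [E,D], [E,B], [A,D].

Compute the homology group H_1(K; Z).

H_1 ≅ Z^2.

Fix the vertex order A < B < D < E < F and write every simplex with vertices in increasing order. Then dim K = 1 and the simplices of K are:

  0-simplices (5): A, B, D, E, F
  1-simplices (6): AD, AF, BD, BE, DE, DF

so the chain groups are C_0 ≅ Z^5, C_1 ≅ Z^6.

∂_1: C_1 → C_0 maps an edge to its endpoints' difference, ∂[p,q] = q − p. For instance
  ∂BE = E − B.
The resulting 5×6 matrix has rank 4, and its Smith normal form has invariant factors (1,1,1,1).

Reading off H_k = ker ∂_k / im ∂_{k+1}:

  H_1: rank ker ∂_1 − rank ∂_2 = (6 − 4) − 0 = 2, and there is no ∂_2, so H_1 = Z^2.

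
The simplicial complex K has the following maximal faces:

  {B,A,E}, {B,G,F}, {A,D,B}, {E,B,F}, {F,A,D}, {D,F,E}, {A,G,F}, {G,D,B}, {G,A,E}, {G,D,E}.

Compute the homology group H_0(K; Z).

H_0 ≅ Z.

K has 6 vertices, 15 edges, 10 triangles.
rank ∂_0 = 0, rank ∂_1 = 5 ⇒ b_0 = 6 − 0 − 5 = 1; all invariant factors of ∂_1 are 1 so no torsion. So H_0 = Z.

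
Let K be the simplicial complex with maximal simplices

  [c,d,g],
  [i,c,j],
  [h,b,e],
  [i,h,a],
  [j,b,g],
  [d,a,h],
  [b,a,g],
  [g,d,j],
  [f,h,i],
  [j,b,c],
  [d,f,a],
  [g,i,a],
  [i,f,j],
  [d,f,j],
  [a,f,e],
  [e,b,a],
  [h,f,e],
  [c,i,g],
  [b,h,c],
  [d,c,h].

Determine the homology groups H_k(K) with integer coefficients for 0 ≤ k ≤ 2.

Fix the vertex order a < b < c < d < e < f < g < h < i < j and write every simplex with vertices in increasing order. Then dim K = 2 and the simplices of K are:

  0-simplices (10): a, b, c, d, e, f, g, h, i, j
  1-simplices (30): ab, ad, ae, af, ag, ah, ai, bc, be, bg, bh, bj, cd, cg, ch, ci, cj, df, dg, dh, dj, ef, eh, fh, fi, fj, gi, gj, hi, ij
  2-simplices (20): abe, abg, adf, adh, aef, agi, ahi, bch, bcj, beh, bgj, cdg, cdh, cgi, cij, dfj, dgj, efh, fhi, fij

so the chain groups are C_0 ≅ Z^10, C_1 ≅ Z^30, C_2 ≅ Z^20.

Boundary ∂_1: C_1 → C_0 is given by ∂[p,q] = [q] − [p].
The 10×30 boundary matrix has rank 9 and Smith normal form diag(1,1,1,1,1,1,1,1,1).

Boundary ∂_2: C_2 → C_1 acts by ∂[p,q,r] = [q,r] − [p,r] + [p,q]. For instance
  ∂bcj = cj − bj + bc,
  ∂cdh = dh − ch + cd.
The 30×20 boundary matrix has rank 20 and Smith normal form diag(1,1,1,1,1,1,1,1,1,1,1,1,1,1,1,1,1,1,1,2).

From H_k ≅ ker(∂_k) / im(∂_{k+1}) we obtain:

  H_0: rank C_0 − rank ∂_1 = 10 − 9 = 1, and the invariant factors of ∂_1 are all 1, so H_0 ≅ Z.
  H_1: rank ker ∂_1 − rank ∂_2 = (30 − 9) − 20 = 1, and ∂_2 has invariant factor 2 > 1, so H_1 ≅ Z ⊕ Z_2.
  H_2: rank ker ∂_2 − rank ∂_3 = (20 − 20) − 0 = 0, and there is no ∂_3, so H_2 ≅ 0.

(K is a triangulation of the Klein bottle.)

H_0 ≅ Z,  H_1 ≅ Z ⊕ Z_2,  H_2 = 0.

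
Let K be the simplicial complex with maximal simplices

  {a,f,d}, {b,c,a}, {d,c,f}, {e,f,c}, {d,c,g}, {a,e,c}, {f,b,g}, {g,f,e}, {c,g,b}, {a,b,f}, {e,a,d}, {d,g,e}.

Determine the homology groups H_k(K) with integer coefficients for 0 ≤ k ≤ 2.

H_0 = Z,  H_1 = Z/2Z,  H_2 = 0.

K has 7 vertices, 18 edges, 12 triangles.
rank ∂_0 = 0, rank ∂_1 = 6 ⇒ b_0 = 7 − 0 − 6 = 1; all invariant factors of ∂_1 are 1 so no torsion. So H_0 = Z.
rank ∂_1 = 6, rank ∂_2 = 12 ⇒ b_1 = 18 − 6 − 12 = 0; ∂_2 has invariant factor(s) [2] giving torsion. So H_1 = Z/2Z.
rank ∂_2 = 12, rank ∂_3 = 0 ⇒ b_2 = 12 − 12 − 0 = 0. So H_2 = 0.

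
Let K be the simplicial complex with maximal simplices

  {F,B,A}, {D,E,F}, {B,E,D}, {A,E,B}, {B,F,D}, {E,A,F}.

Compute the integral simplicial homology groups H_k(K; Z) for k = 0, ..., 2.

H_0 = Z,  H_1 = 0,  H_2 = Z.

We work with the vertex ordering A < B < D < E < F. The simplices of K, each written with vertices in increasing order, are:

  0-simplices (5): A, B, D, E, F
  1-simplices (9): AB, AE, AF, BD, BE, BF, DE, DF, EF
  2-simplices (6): ABE, ABF, AEF, BDE, BDF, DEF

Hence C_0 ≅ Z^5, C_1 ≅ Z^9, C_2 ≅ Z^6.

The boundary map ∂_1: C_1 → C_0 is given by ∂[p,q] = [q] − [p]. For instance
  ∂BE = E − B.
The 5×9 boundary matrix has rank 4 and Smith normal form diag(1,1,1,1).

The boundary map ∂_2: C_2 → C_1 maps a triangle to the signed sum of its edges. For instance
  ∂ABE = BE − AE + AB,
  ∂ABF = BF − AF + AB.
The resulting 9×6 matrix has rank 5, and its Smith normal form has invariant factors (1,1,1,1,1).

Reading off H_k = ker ∂_k / im ∂_{k+1}:

  H_0: rank C_0 − rank ∂_1 = 5 − 4 = 1, and the invariant factors of ∂_1 are all 1, so H_0 = Z.
  H_1: rank ker ∂_1 − rank ∂_2 = (9 − 4) − 5 = 0, and the invariant factors of ∂_2 are all 1, so H_1 = 0.
  H_2: rank ker ∂_2 − rank ∂_3 = (6 − 5) − 0 = 1, and there is no ∂_3, so H_2 = Z.

As a check, the Euler characteristic is 5 − 9 + 6 = 2, which agrees with 1 − 0 + 1 = 2.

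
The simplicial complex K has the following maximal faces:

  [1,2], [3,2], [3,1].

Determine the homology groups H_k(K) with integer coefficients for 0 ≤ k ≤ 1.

H_0 = Z,  H_1 = Z.

We work with the vertex ordering 1 < 2 < 3. The simplices of K, each written with vertices in increasing order, are:

  0-simplices (3): [1], [2], [3]
  1-simplices (3): [1,2], [1,3], [2,3]

giving chain groups C_0 ≅ Z^3, C_1 ≅ Z^3.

∂_1: C_1 → C_0 maps an edge to its endpoints' difference, ∂[p,q] = q − p. For instance
  ∂[2,3] = [3] − [2].
As a 3×3 matrix over Z this has rank 2, with invariant factors (1,1).

Computing H_k = (kernel of ∂_k) / (image of ∂_{k+1}):

  H_0: rank C_0 − rank ∂_1 = 3 − 2 = 1, and the invariant factors of ∂_1 are all 1, so H_0 = Z.
  H_1: rank ker ∂_1 − rank ∂_2 = (3 − 2) − 0 = 1, and there is no ∂_2, so H_1 = Z.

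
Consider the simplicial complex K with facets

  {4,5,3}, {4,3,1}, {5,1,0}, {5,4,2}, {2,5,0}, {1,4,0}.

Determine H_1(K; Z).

H_1 ≅ Z.

We work with the vertex ordering 0 < 1 < 2 < 3 < 4 < 5. The simplices of K, each written with vertices in increasing order, are:

  0-simplices (6): [0], [1], [2], [3], [4], [5]
  1-simplices (12): [0,1], [0,2], [0,4], [0,5], [1,3], [1,4], [1,5], [2,4], [2,5], [3,4], [3,5], [4,5]
  2-simplices (6): [0,1,4], [0,1,5], [0,2,5], [1,3,4], [2,4,5], [3,4,5]

so the chain groups are C_0 ≅ Z^6, C_1 ≅ Z^12, C_2 ≅ Z^6.

Boundary ∂_1: C_1 → C_0 is given by ∂[p,q] = [q] − [p]. For instance
  ∂[2,5] = [5] − [2].
The resulting 6×12 matrix has rank 5, and its Smith normal form has invariant factors (1,1,1,1,1).

∂_2: C_2 → C_1 maps a triangle to the signed sum of its edges. For instance
  ∂[2,4,5] = [4,5] − [2,5] + [2,4],
  ∂[0,1,4] = [1,4] − [0,4] + [0,1].
This gives a 12×6 integer matrix of rank 6; reducing to Smith normal form yields diagonal entries (1,1,1,1,1,1).

From H_k ≅ ker(∂_k) / im(∂_{k+1}) we obtain:

  H_1: rank ker ∂_1 − rank ∂_2 = (12 − 5) − 6 = 1, and the invariant factors of ∂_2 are all 1, so H_1 = Z.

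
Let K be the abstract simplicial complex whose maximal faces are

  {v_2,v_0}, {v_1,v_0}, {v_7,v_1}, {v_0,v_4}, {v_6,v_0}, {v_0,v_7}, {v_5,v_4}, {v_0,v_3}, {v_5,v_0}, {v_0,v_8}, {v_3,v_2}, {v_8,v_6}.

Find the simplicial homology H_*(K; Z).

H_0 ≅ Z,  H_1 ≅ Z^4.

Order the vertices as v_0 < v_1 < v_2 < v_3 < v_4 < v_5 < v_6 < v_7 < v_8. Listing each simplex with vertices in this order, K has dimension 1 with simplices:

  0-simplices (9): [v_0], [v_1], [v_2], [v_3], [v_4], [v_5], [v_6], [v_7], [v_8]
  1-simplices (12): [v_0,v_1], [v_0,v_2], [v_0,v_3], [v_0,v_4], [v_0,v_5], [v_0,v_6], [v_0,v_7], [v_0,v_8], [v_1,v_7], [v_2,v_3], [v_4,v_5], [v_6,v_8]

so the chain groups are C_0 ≅ Z^9, C_1 ≅ Z^12.

The boundary map ∂_1: C_1 → C_0 is given by ∂[p,q] = [q] − [p]. For instance
  ∂[v_0,v_3] = [v_3] − [v_0].
This gives a 9×12 integer matrix of rank 8; reducing to Smith normal form yields diagonal entries (1,1,1,1,1,1,1,1).

Reading off H_k = ker ∂_k / im ∂_{k+1}:

  H_0: rank C_0 − rank ∂_1 = 9 − 8 = 1, and the invariant factors of ∂_1 are all 1, so H_0 = Z.
  H_1: rank ker ∂_1 − rank ∂_2 = (12 − 8) − 0 = 4, and there is no ∂_2, so H_1 = Z^4.

(K is a triangulation of a wedge of 4 circles.)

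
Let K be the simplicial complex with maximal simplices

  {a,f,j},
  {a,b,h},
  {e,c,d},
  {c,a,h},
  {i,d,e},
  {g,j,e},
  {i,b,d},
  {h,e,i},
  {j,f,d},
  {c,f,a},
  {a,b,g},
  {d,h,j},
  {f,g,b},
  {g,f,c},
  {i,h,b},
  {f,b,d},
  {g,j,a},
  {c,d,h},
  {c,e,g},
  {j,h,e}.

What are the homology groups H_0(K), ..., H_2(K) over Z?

Order the vertices as a < b < c < d < e < f < g < h < i < j. Listing each simplex with vertices in this order, K has dimension 2 with simplices:

  0-simplices (10): a, b, c, d, e, f, g, h, i, j
  1-simplices (30): ab, ac, af, ag, ah, aj, bd, bf, bg, bh, bi, cd, ce, cf, cg, ch, de, df, dh, di, dj, eg, eh, ei, ej, fg, fj, gj, hi, hj
  2-simplices (20): abg, abh, acf, ach, afj, agj, bdf, bdi, bfg, bhi, cde, cdh, ceg, cfg, dei, dfj, dhj, egj, ehi, ehj

so the chain groups are C_0 ≅ Z^10, C_1 ≅ Z^30, C_2 ≅ Z^20.

∂_1: C_1 → C_0 maps an edge to its endpoints' difference, ∂[p,q] = q − p. For instance
  ∂di = i − d.
The 10×30 boundary matrix has rank 9 and Smith normal form diag(1,1,1,1,1,1,1,1,1).

The boundary map ∂_2: C_2 → C_1 maps a triangle to the signed sum of its edges. For instance
  ∂abh = bh − ah + ab,
  ∂bdi = di − bi + bd.
As a 30×20 matrix over Z this has rank 20, with invariant factors (1,1,1,1,1,1,1,1,1,1,1,1,1,1,1,1,1,1,1,2).

Now H_k = ker ∂_k / im ∂_{k+1}, so:

  H_0: rank C_0 − rank ∂_1 = 10 − 9 = 1, and the invariant factors of ∂_1 are all 1, so H_0 ≅ Z.
  H_1: rank ker ∂_1 − rank ∂_2 = (30 − 9) − 20 = 1, and ∂_2 has invariant factor 2 > 1, so H_1 ≅ Z × Z/2.
  H_2: rank ker ∂_2 − rank ∂_3 = (20 − 20) − 0 = 0, and there is no ∂_3, so H_2 ≅ 0.

H_0 ≅ Z,  H_1 ≅ Z × Z/2,  H_2 = 0.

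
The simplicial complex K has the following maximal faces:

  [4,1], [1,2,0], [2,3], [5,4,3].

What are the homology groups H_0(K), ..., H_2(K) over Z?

Order the vertices as 0 < 1 < 2 < 3 < 4 < 5. Listing each simplex with vertices in this order, K has dimension 2 with simplices:

  0-simplices (6): [0], [1], [2], [3], [4], [5]
  1-simplices (8): [0,1], [0,2], [1,2], [1,4], [2,3], [3,4], [3,5], [4,5]
  2-simplices (2): [0,1,2], [3,4,5]

Hence C_0 ≅ Z^6, C_1 ≅ Z^8, C_2 ≅ Z^2.

The boundary map ∂_1: C_1 → C_0 is given by ∂[p,q] = [q] − [p]. For instance
  ∂[3,4] = [4] − [3].
This gives a 6×8 integer matrix of rank 5; reducing to Smith normal form yields diagonal entries (1,1,1,1,1).

The boundary map ∂_2: C_2 → C_1 maps a triangle to the signed sum of its edges. For instance
  ∂[0,1,2] = [1,2] − [0,2] + [0,1],
  ∂[3,4,5] = [4,5] − [3,5] + [3,4].
This gives a 8×2 integer matrix of rank 2; reducing to Smith normal form yields diagonal entries (1,1).

From H_k ≅ ker(∂_k) / im(∂_{k+1}) we obtain:

  H_0: rank C_0 − rank ∂_1 = 6 − 5 = 1, and the invariant factors of ∂_1 are all 1, so H_0 ≅ Z.
  H_1: rank ker ∂_1 − rank ∂_2 = (8 − 5) − 2 = 1, and the invariant factors of ∂_2 are all 1, so H_1 ≅ Z.
  H_2: rank ker ∂_2 − rank ∂_3 = (2 − 2) − 0 = 0, and there is no ∂_3, so H_2 ≅ 0.

As a check, the Euler characteristic is 6 − 8 + 2 = 0, which agrees with 1 − 1 + 0 = 0.

H_0 = Z,  H_1 = Z,  H_2 = 0.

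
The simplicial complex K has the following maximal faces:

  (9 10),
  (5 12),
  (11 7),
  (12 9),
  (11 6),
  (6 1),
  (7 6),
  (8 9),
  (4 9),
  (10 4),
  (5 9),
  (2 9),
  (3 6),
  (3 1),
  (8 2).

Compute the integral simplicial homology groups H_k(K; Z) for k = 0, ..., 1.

Order the vertices as 1 < 2 < 3 < 4 < 5 < 6 < 7 < 8 < 9 < 10 < 11 < 12. Listing each simplex with vertices in this order, K has dimension 1 with simplices:

  0-simplices (12): [1], [2], [3], [4], [5], [6], [7], [8], [9], [10], [11], [12]
  1-simplices (15): [1,3], [1,6], [2,8], [2,9], [3,6], [4,9], [4,10], [5,9], [5,12], [6,7], [6,11], [7,11], [8,9], [9,10], [9,12]

Hence C_0 ≅ Z^12, C_1 ≅ Z^15.

The boundary map ∂_1: C_1 → C_0 sends each edge [p,q] (with p < q) to q − p. For instance
  ∂[6,7] = [7] − [6].
As a 12×15 matrix over Z this has rank 10, with invariant factors (1,1,1,1,1,1,1,1,1,1).

Reading off H_k = ker ∂_k / im ∂_{k+1}:

  H_0: rank C_0 − rank ∂_1 = 12 − 10 = 2, and the invariant factors of ∂_1 are all 1, so H_0 ≅ Z^2.
  H_1: rank ker ∂_1 − rank ∂_2 = (15 − 10) − 0 = 5, and there is no ∂_2, so H_1 ≅ Z^5.

As a check, the Euler characteristic is 12 − 15 = -3, which agrees with 2 − 5 = -3.

H_0 = Z^2,  H_1 = Z^5.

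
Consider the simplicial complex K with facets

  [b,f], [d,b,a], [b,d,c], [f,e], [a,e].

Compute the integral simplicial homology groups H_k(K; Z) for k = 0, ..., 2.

Order the vertices as a < b < c < d < e < f. Listing each simplex with vertices in this order, K has dimension 2 with simplices:

  0-simplices (6): a, b, c, d, e, f
  1-simplices (8): ab, ad, ae, bc, bd, bf, cd, ef
  2-simplices (2): abd, bcd

giving chain groups C_0 ≅ Z^6, C_1 ≅ Z^8, C_2 ≅ Z^2.

∂_1: C_1 → C_0 maps an edge to its endpoints' difference, ∂[p,q] = q − p. For instance
  ∂ab = b − a.
As a 6×8 matrix over Z this has rank 5, with invariant factors (1,1,1,1,1).

The boundary map ∂_2: C_2 → C_1 acts by ∂[p,q,r] = [q,r] − [p,r] + [p,q]. For instance
  ∂bcd = cd − bd + bc,
  ∂abd = bd − ad + ab.
The 8×2 boundary matrix has rank 2 and Smith normal form diag(1,1).

Reading off H_k = ker ∂_k / im ∂_{k+1}:

  H_0: rank C_0 − rank ∂_1 = 6 − 5 = 1, and the invariant factors of ∂_1 are all 1, so H_0 = Z.
  H_1: rank ker ∂_1 − rank ∂_2 = (8 − 5) − 2 = 1, and the invariant factors of ∂_2 are all 1, so H_1 = Z.
  H_2: rank ker ∂_2 − rank ∂_3 = (2 − 2) − 0 = 0, and there is no ∂_3, so H_2 = 0.

H_0 = Z,  H_1 = Z,  H_2 = 0.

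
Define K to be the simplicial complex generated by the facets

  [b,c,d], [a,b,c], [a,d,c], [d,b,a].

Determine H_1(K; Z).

Take the total order a < b < c < d on the vertex set. Then K (dimension 2) consists of the simplices:

  0-simplices (4): a, b, c, d
  1-simplices (6): ab, ac, ad, bc, bd, cd
  2-simplices (4): abc, abd, acd, bcd

Hence C_0 ≅ Z^4, C_1 ≅ Z^6, C_2 ≅ Z^4.

The boundary map ∂_1: C_1 → C_0 sends each edge [p,q] (with p < q) to q − p. For instance
  ∂bd = d − b.
As a 4×6 matrix over Z this has rank 3, with invariant factors (1,1,1).

∂_2: C_2 → C_1 maps a triangle to the signed sum of its edges. For instance
  ∂abc = bc − ac + ab,
  ∂bcd = cd − bd + bc.
The resulting 6×4 matrix has rank 3, and its Smith normal form has invariant factors (1,1,1).

From H_k ≅ ker(∂_k) / im(∂_{k+1}) we obtain:

  H_1: rank ker ∂_1 − rank ∂_2 = (6 − 3) − 3 = 0, and the invariant factors of ∂_2 are all 1, so H_1 = 0.

H_1 ≅ 0.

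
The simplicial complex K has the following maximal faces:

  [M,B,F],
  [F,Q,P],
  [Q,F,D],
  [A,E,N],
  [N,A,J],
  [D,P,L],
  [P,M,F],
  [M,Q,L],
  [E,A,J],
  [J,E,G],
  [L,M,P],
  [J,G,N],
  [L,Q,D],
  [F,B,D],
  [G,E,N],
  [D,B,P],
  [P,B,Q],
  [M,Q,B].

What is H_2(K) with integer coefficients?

H_2 ≅ Z.

K has 12 vertices, 27 edges, 18 triangles.
rank ∂_2 = 17, rank ∂_3 = 0 ⇒ b_2 = 18 − 17 − 0 = 1. So H_2 ≅ Z.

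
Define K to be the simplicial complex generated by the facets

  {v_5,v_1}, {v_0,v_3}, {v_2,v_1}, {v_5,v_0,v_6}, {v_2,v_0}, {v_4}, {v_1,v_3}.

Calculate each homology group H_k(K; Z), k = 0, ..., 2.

K has 7 vertices, 8 edges, 1 triangle.
rank ∂_0 = 0, rank ∂_1 = 5 ⇒ b_0 = 7 − 0 − 5 = 2; all invariant factors of ∂_1 are 1 so no torsion. So H_0 = Z^2.
rank ∂_1 = 5, rank ∂_2 = 1 ⇒ b_1 = 8 − 5 − 1 = 2; all invariant factors of ∂_2 are 1 so no torsion. So H_1 = Z^2.
rank ∂_2 = 1, rank ∂_3 = 0 ⇒ b_2 = 1 − 1 − 0 = 0. So H_2 = 0.

H_0 ≅ Z^2,  H_1 ≅ Z^2,  H_2 = 0.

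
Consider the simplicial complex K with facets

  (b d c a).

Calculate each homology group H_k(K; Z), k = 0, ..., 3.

H_0 ≅ Z,  H_1 = 0,  H_2 = 0,  H_3 = 0.

Order the vertices as a < b < c < d. Listing each simplex with vertices in this order, K has dimension 3 with simplices:

  0-simplices (4): a, b, c, d
  1-simplices (6): ab, ac, ad, bc, bd, cd
  2-simplices (4): abc, abd, acd, bcd
  3-simplices (1): abcd

so the chain groups are C_0 ≅ Z^4, C_1 ≅ Z^6, C_2 ≅ Z^4, C_3 ≅ Z^1.

Boundary ∂_1: C_1 → C_0 maps an edge to its endpoints' difference, ∂[p,q] = q − p. For instance
  ∂cd = d − c.
This gives a 4×6 integer matrix of rank 3; reducing to Smith normal form yields diagonal entries (1,1,1).

Boundary ∂_2: C_2 → C_1 maps a triangle to the signed sum of its edges. For instance
  ∂acd = cd − ad + ac,
  ∂bcd = cd − bd + bc.
The resulting 6×4 matrix has rank 3, and its Smith normal form has invariant factors (1,1,1).

Boundary ∂_3: C_3 → C_2 sends each 3-simplex σ to the alternating sum Σ_i (−1)^i (σ with its i-th vertex removed). For instance
  ∂abcd = bcd − acd + abd − abc.
This gives a 4×1 integer matrix of rank 1; reducing to Smith normal form yields diagonal entries (1).

Computing H_k = (kernel of ∂_k) / (image of ∂_{k+1}):

  H_0: rank C_0 − rank ∂_1 = 4 − 3 = 1, and the invariant factors of ∂_1 are all 1, so H_0 ≅ Z.
  H_1: rank ker ∂_1 − rank ∂_2 = (6 − 3) − 3 = 0, and the invariant factors of ∂_2 are all 1, so H_1 ≅ 0.
  H_2: rank ker ∂_2 − rank ∂_3 = (4 − 3) − 1 = 0, and the invariant factors of ∂_3 are all 1, so H_2 ≅ 0.
  H_3: rank ker ∂_3 − rank ∂_4 = (1 − 1) − 0 = 0, and there is no ∂_4, so H_3 ≅ 0.

As a check, the Euler characteristic is 4 − 6 + 4 − 1 = 1, which agrees with 1 − 0 + 0 − 0 = 1.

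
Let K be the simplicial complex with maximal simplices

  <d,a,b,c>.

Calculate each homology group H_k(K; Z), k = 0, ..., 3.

H_0 = Z,  H_1 = 0,  H_2 = 0,  H_3 = 0.

Fix the vertex order a < b < c < d and write every simplex with vertices in increasing order. Then dim K = 3 and the simplices of K are:

  0-simplices (4): a, b, c, d
  1-simplices (6): ab, ac, ad, bc, bd, cd
  2-simplices (4): abc, abd, acd, bcd
  3-simplices (1): abcd

so the chain groups are C_0 ≅ Z^4, C_1 ≅ Z^6, C_2 ≅ Z^4, C_3 ≅ Z^1.

The boundary map ∂_1: C_1 → C_0 is given by ∂[p,q] = [q] − [p]. For instance
  ∂ac = c − a.
As a 4×6 matrix over Z this has rank 3, with invariant factors (1,1,1).

The boundary map ∂_2: C_2 → C_1 acts by ∂[p,q,r] = [q,r] − [p,r] + [p,q]. For instance
  ∂bcd = cd − bd + bc,
  ∂acd = cd − ad + ac.
The 6×4 boundary matrix has rank 3 and Smith normal form diag(1,1,1).

Boundary ∂_3: C_3 → C_2 sends each 3-simplex σ to the alternating sum Σ_i (−1)^i (σ with its i-th vertex removed). For instance
  ∂abcd = bcd − acd + abd − abc.
The resulting 4×1 matrix has rank 1, and its Smith normal form has invariant factors (1).

From H_k ≅ ker(∂_k) / im(∂_{k+1}) we obtain:

  H_0: rank C_0 − rank ∂_1 = 4 − 3 = 1, and the invariant factors of ∂_1 are all 1, so H_0 = Z.
  H_1: rank ker ∂_1 − rank ∂_2 = (6 − 3) − 3 = 0, and the invariant factors of ∂_2 are all 1, so H_1 = 0.
  H_2: rank ker ∂_2 − rank ∂_3 = (4 − 3) − 1 = 0, and the invariant factors of ∂_3 are all 1, so H_2 = 0.
  H_3: rank ker ∂_3 − rank ∂_4 = (1 − 1) − 0 = 0, and there is no ∂_4, so H_3 = 0.

As a check, the Euler characteristic is 4 − 6 + 4 − 1 = 1, which agrees with 1 − 0 + 0 − 0 = 1.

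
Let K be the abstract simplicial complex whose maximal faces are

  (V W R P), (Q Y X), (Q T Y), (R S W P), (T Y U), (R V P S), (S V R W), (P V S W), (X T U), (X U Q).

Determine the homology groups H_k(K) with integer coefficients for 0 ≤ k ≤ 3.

H_0 = Z^2,  H_1 = Z,  H_2 = 0,  H_3 = Z.

Take the total order P < Q < R < S < T < U < V < W < X < Y on the vertex set. Then K (dimension 3) consists of the simplices:

  0-simplices (10): P, Q, R, S, T, U, V, W, X, Y
  1-simplices (20): PR, PS, PV, PW, QT, QU, QX, QY, RS, RV, RW, SV, SW, TU, TX, TY, UX, UY, VW, XY
  2-simplices (15): PRS, PRV, PRW, PSV, PSW, PVW, QTY, QUX, QXY, RSV, RSW, RVW, SVW, TUX, TUY
  3-simplices (5): PRSV, PRSW, PRVW, PSVW, RSVW

Hence C_0 ≅ Z^10, C_1 ≅ Z^20, C_2 ≅ Z^15, C_3 ≅ Z^5.

The boundary map ∂_1: C_1 → C_0 is given by ∂[p,q] = [q] − [p]. For instance
  ∂PW = W − P.
As a 10×20 matrix over Z this has rank 8, with invariant factors (1,1,1,1,1,1,1,1).

The boundary map ∂_2: C_2 → C_1 acts by ∂[p,q,r] = [q,r] − [p,r] + [p,q]. For instance
  ∂PSW = SW − PW + PS,
  ∂PSV = SV − PV + PS.
The resulting 20×15 matrix has rank 11, and its Smith normal form has invariant factors (1,1,1,1,1,1,1,1,1,1,1).

∂_3: C_3 → C_2 sends each 3-simplex σ to the alternating sum Σ_i (−1)^i (σ with its i-th vertex removed). For instance
  ∂PRSW = RSW − PSW + PRW − PRS,
  ∂RSVW = SVW − RVW + RSW − RSV.
The resulting 15×5 matrix has rank 4, and its Smith normal form has invariant factors (1,1,1,1).

Reading off H_k = ker ∂_k / im ∂_{k+1}:

  H_0: rank C_0 − rank ∂_1 = 10 − 8 = 2, and the invariant factors of ∂_1 are all 1, so H_0 = Z^2.
  H_1: rank ker ∂_1 − rank ∂_2 = (20 − 8) − 11 = 1, and the invariant factors of ∂_2 are all 1, so H_1 = Z.
  H_2: rank ker ∂_2 − rank ∂_3 = (15 − 11) − 4 = 0, and the invariant factors of ∂_3 are all 1, so H_2 = 0.
  H_3: rank ker ∂_3 − rank ∂_4 = (5 − 4) − 0 = 1, and there is no ∂_4, so H_3 = Z.

(K is a triangulation of the disjoint union of the 3-sphere S^3 and the Möbius band.)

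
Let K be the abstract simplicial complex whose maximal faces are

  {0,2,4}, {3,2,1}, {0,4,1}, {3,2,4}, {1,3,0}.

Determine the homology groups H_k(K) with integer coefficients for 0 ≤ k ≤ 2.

H_0 = Z,  H_1 = Z,  H_2 = 0.

Take the total order 0 < 1 < 2 < 3 < 4 on the vertex set. Then K (dimension 2) consists of the simplices:

  0-simplices (5): [0], [1], [2], [3], [4]
  1-simplices (10): [0,1], [0,2], [0,3], [0,4], [1,2], [1,3], [1,4], [2,3], [2,4], [3,4]
  2-simplices (5): [0,1,3], [0,1,4], [0,2,4], [1,2,3], [2,3,4]

giving chain groups C_0 ≅ Z^5, C_1 ≅ Z^10, C_2 ≅ Z^5.

Boundary ∂_1: C_1 → C_0 is given by ∂[p,q] = [q] − [p]. For instance
  ∂[1,2] = [2] − [1].
The 5×10 boundary matrix has rank 4 and Smith normal form diag(1,1,1,1).

Boundary ∂_2: C_2 → C_1 maps a triangle to the signed sum of its edges. For instance
  ∂[1,2,3] = [2,3] − [1,3] + [1,2],
  ∂[0,2,4] = [2,4] − [0,4] + [0,2].
This gives a 10×5 integer matrix of rank 5; reducing to Smith normal form yields diagonal entries (1,1,1,1,1).

Computing H_k = (kernel of ∂_k) / (image of ∂_{k+1}):

  H_0: rank C_0 − rank ∂_1 = 5 − 4 = 1, and the invariant factors of ∂_1 are all 1, so H_0 = Z.
  H_1: rank ker ∂_1 − rank ∂_2 = (10 − 4) − 5 = 1, and the invariant factors of ∂_2 are all 1, so H_1 = Z.
  H_2: rank ker ∂_2 − rank ∂_3 = (5 − 5) − 0 = 0, and there is no ∂_3, so H_2 = 0.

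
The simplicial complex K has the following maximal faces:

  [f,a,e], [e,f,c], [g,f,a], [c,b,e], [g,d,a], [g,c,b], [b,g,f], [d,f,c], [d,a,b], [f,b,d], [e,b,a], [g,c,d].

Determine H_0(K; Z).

We work with the vertex ordering a < b < c < d < e < f < g. The simplices of K, each written with vertices in increasing order, are:

  0-simplices (7): a, b, c, d, e, f, g
  1-simplices (18): ab, ad, ae, af, ag, bc, bd, be, bf, bg, cd, ce, cf, cg, df, dg, ef, fg
  2-simplices (12): abd, abe, adg, aef, afg, bce, bcg, bdf, bfg, cdf, cdg, cef

Hence C_0 ≅ Z^7, C_1 ≅ Z^18, C_2 ≅ Z^12.

Boundary ∂_1: C_1 → C_0 is given by ∂[p,q] = [q] − [p].
As a 7×18 matrix over Z this has rank 6, with invariant factors (1,1,1,1,1,1).

The boundary map ∂_2: C_2 → C_1 acts by ∂[p,q,r] = [q,r] − [p,r] + [p,q]. For instance
  ∂aef = ef − af + ae,
  ∂afg = fg − ag + af.
The 18×12 boundary matrix has rank 12 and Smith normal form diag(1,1,1,1,1,1,1,1,1,1,1,2).

From H_k ≅ ker(∂_k) / im(∂_{k+1}) we obtain:

  H_0: rank C_0 − rank ∂_1 = 7 − 6 = 1, and the invariant factors of ∂_1 are all 1, so H_0 = Z.

(K is a triangulation of the real projective plane RP^2.)

H_0 = Z.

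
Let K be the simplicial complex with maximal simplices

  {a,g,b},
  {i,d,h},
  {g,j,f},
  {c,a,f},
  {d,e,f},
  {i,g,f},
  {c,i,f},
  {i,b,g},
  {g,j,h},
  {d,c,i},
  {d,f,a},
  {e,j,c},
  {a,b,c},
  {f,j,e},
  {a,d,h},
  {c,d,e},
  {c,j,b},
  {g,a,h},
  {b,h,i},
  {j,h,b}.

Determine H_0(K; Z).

H_0 ≅ Z.

Order the vertices as a < b < c < d < e < f < g < h < i < j. Listing each simplex with vertices in this order, K has dimension 2 with simplices:

  0-simplices (10): a, b, c, d, e, f, g, h, i, j
  1-simplices (30): ab, ac, ad, af, ag, ah, bc, bg, bh, bi, bj, cd, ce, cf, ci, cj, de, df, dh, di, ef, ej, fg, fi, fj, gh, gi, gj, hi, hj
  2-simplices (20): abc, abg, acf, adf, adh, agh, bcj, bgi, bhi, bhj, cde, cdi, cej, cfi, def, dhi, efj, fgi, fgj, ghj

giving chain groups C_0 ≅ Z^10, C_1 ≅ Z^30, C_2 ≅ Z^20.

∂_1: C_1 → C_0 maps an edge to its endpoints' difference, ∂[p,q] = q − p.
The 10×30 boundary matrix has rank 9 and Smith normal form diag(1,1,1,1,1,1,1,1,1).

Boundary ∂_2: C_2 → C_1 sends each 2-simplex [p,q,r] to [q,r] − [p,r] + [p,q]. For instance
  ∂cej = ej − cj + ce,
  ∂fgi = gi − fi + fg.
The resulting 30×20 matrix has rank 20, and its Smith normal form has invariant factors (1,1,1,1,1,1,1,1,1,1,1,1,1,1,1,1,1,1,1,2).

Reading off H_k = ker ∂_k / im ∂_{k+1}:

  H_0: rank C_0 − rank ∂_1 = 10 − 9 = 1, and the invariant factors of ∂_1 are all 1, so H_0 ≅ Z.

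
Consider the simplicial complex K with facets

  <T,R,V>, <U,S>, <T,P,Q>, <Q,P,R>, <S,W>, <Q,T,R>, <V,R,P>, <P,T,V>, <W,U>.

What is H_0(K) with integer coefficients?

H_0 = Z^2.

We work with the vertex ordering P < Q < R < S < T < U < V < W. The simplices of K, each written with vertices in increasing order, are:

  0-simplices (8): P, Q, R, S, T, U, V, W
  1-simplices (12): PQ, PR, PT, PV, QR, QT, RT, RV, SU, SW, TV, UW
  2-simplices (6): PQR, PQT, PRV, PTV, QRT, RTV

Hence C_0 ≅ Z^8, C_1 ≅ Z^12, C_2 ≅ Z^6.

The boundary map ∂_1: C_1 → C_0 maps an edge to its endpoints' difference, ∂[p,q] = q − p. For instance
  ∂PT = T − P.
The 8×12 boundary matrix has rank 6 and Smith normal form diag(1,1,1,1,1,1).

∂_2: C_2 → C_1 maps a triangle to the signed sum of its edges. For instance
  ∂PTV = TV − PV + PT,
  ∂PQR = QR − PR + PQ.
The resulting 12×6 matrix has rank 5, and its Smith normal form has invariant factors (1,1,1,1,1).

Now H_k = ker ∂_k / im ∂_{k+1}, so:

  H_0: rank C_0 − rank ∂_1 = 8 − 6 = 2, and the invariant factors of ∂_1 are all 1, so H_0 = Z^2.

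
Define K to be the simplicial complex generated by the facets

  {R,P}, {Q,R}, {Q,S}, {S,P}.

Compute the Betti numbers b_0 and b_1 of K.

Order the vertices as P < Q < R < S. Listing each simplex with vertices in this order, K has dimension 1 with simplices:

  0-simplices (4): P, Q, R, S
  1-simplices (4): PR, PS, QR, QS

giving chain groups C_0 ≅ Z^4, C_1 ≅ Z^4.

Boundary ∂_1: C_1 → C_0 is given by ∂[p,q] = [q] − [p].
The resulting 4×4 matrix has rank 3, and its Smith normal form has invariant factors (1,1,1).

Now H_k = ker ∂_k / im ∂_{k+1}, so:

  H_0: rank C_0 − rank ∂_1 = 4 − 3 = 1, and the invariant factors of ∂_1 are all 1, so H_0 ≅ Z.
  H_1: rank ker ∂_1 − rank ∂_2 = (4 − 3) − 0 = 1, and there is no ∂_2, so H_1 ≅ Z.

Hence the Betti numbers are b_0 = 1, b_1 = 1.

b_0 = 1, b_1 = 1.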